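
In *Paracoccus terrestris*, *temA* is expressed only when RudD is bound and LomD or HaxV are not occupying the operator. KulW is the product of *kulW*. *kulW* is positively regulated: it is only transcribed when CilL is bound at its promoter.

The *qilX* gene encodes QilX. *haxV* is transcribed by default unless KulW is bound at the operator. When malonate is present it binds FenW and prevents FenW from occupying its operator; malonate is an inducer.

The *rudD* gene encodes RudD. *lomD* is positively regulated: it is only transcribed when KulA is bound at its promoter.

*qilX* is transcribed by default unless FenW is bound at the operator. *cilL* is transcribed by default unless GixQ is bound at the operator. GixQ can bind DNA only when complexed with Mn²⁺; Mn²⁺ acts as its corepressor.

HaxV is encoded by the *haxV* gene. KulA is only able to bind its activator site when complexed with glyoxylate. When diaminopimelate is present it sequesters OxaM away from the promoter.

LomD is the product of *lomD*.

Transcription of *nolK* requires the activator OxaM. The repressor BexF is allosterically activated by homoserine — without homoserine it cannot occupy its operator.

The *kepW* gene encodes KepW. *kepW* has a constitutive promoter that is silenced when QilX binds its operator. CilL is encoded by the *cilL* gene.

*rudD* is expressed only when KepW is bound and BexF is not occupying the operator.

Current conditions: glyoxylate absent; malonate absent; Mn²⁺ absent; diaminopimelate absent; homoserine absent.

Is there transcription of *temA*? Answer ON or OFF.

Glyoxylate is absent, so KulA is inactive.
Required activator KulA is absent, so *lomD* is not transcribed.
So LomD is not produced.
Mn²⁺ is absent, so GixQ is inactive.
With no repressor bound, *cilL* is transcribed.
So CilL is produced and active.
No repressor is bound and CilL is active, so *kulW* is transcribed.
So KulW is produced and active.
With repressor KulW bound, *haxV* is not transcribed.
So HaxV is not produced.
Malonate is absent, so FenW is active.
With repressor FenW bound, *qilX* is not transcribed.
So QilX is not produced.
With no repressor bound, *kepW* is transcribed.
So KepW is produced and active.
Homoserine is absent, so BexF is inactive.
No repressor is bound and KepW is active, so *rudD* is transcribed.
So RudD is produced and active.
No repressor is bound and RudD is active, so *temA* is transcribed.

ON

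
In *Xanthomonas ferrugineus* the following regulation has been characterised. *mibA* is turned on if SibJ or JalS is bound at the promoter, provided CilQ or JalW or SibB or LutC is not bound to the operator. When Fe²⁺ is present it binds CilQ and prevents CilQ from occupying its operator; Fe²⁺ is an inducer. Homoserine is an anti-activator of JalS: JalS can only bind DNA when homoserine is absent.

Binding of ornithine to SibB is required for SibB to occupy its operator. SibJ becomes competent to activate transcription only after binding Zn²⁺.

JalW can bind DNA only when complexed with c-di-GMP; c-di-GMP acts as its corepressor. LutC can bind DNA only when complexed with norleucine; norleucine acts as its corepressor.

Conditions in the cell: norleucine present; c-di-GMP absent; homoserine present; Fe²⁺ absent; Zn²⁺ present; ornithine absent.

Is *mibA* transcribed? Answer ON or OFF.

Fe²⁺ is absent, so CilQ is active.
c-di-GMP is absent, so JalW is inactive.
Ornithine is absent, so SibB is inactive.
Norleucine is present, so LutC is active.
Zn²⁺ is present, so SibJ is active.
Homoserine is present, so JalS is inactive.
With repressor CilQ bound, *mibA* is not transcribed.

OFF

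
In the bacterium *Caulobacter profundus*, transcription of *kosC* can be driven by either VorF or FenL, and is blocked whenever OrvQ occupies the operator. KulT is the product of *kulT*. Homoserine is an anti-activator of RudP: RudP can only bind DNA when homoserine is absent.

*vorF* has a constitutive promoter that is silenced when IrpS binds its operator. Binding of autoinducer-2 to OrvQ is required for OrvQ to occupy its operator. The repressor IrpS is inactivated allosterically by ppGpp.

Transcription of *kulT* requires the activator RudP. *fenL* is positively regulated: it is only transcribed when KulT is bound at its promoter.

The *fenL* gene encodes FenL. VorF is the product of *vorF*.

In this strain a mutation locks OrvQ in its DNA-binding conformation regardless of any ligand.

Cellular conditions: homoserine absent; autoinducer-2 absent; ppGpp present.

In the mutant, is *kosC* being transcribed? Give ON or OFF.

ppGpp is present, so IrpS is inactive.
With no repressor bound, *vorF* is transcribed.
So VorF is produced and active.
Homoserine is absent, so RudP is active.
No repressor is bound and RudP is active, so *kulT* is transcribed.
So KulT is produced and active.
No repressor is bound and KulT is active, so *fenL* is transcribed.
So FenL is produced and active.
OrvQ is constitutively active in this strain.
With repressor OrvQ bound, *kosC* is not transcribed.

OFF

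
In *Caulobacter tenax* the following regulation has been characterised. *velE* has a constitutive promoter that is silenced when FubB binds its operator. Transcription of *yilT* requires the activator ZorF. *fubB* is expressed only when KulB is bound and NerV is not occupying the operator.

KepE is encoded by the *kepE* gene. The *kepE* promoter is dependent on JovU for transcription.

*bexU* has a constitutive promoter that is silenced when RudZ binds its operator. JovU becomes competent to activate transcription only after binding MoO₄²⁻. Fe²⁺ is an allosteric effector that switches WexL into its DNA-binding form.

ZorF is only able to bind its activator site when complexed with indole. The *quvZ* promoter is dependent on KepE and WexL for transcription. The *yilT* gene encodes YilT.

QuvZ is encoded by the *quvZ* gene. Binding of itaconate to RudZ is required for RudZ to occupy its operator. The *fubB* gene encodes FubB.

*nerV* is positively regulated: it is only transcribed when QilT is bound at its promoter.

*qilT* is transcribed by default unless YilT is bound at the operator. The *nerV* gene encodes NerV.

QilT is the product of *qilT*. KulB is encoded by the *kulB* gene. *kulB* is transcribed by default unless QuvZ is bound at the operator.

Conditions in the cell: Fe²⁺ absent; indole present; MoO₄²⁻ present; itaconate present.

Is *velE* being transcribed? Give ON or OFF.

OFF

MoO₄²⁻ is present, so JovU is active.
No repressor is bound and JovU is active, so *kepE* is transcribed.
So KepE is produced and active.
Fe²⁺ is absent, so WexL is inactive.
Required activator WexL is absent, so *quvZ* is not transcribed.
So QuvZ is not produced.
With no repressor bound, *kulB* is transcribed.
So KulB is produced and active.
Indole is present, so ZorF is active.
No repressor is bound and ZorF is active, so *yilT* is transcribed.
So YilT is produced and active.
With repressor YilT bound, *qilT* is not transcribed.
So QilT is not produced.
Required activator QilT is absent, so *nerV* is not transcribed.
So NerV is not produced.
No repressor is bound and KulB is active, so *fubB* is transcribed.
So FubB is produced and active.
With repressor FubB bound, *velE* is not transcribed.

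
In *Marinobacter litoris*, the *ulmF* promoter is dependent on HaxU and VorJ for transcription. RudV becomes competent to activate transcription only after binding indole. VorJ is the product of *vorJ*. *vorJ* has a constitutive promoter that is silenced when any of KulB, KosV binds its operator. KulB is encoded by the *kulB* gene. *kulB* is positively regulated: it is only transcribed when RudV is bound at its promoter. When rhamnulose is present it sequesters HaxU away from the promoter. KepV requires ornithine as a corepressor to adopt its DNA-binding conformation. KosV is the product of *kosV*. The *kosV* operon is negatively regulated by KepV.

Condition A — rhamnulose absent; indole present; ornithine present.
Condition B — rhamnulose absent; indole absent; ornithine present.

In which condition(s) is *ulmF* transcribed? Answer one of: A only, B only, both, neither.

B only

Condition A:
Rhamnulose is absent, so HaxU is active.
Indole is present, so RudV is active.
No repressor is bound and RudV is active, so *kulB* is transcribed.
So KulB is produced and active.
Ornithine is present, so KepV is active.
With repressor KepV bound, *kosV* is not transcribed.
So KosV is not produced.
With repressor KulB bound, *vorJ* is not transcribed.
So VorJ is not produced.
Required activator VorJ is absent, so *ulmF* is not transcribed.
→ *ulmF* is OFF in A.
Condition B:
Rhamnulose is absent, so HaxU is active.
Indole is absent, so RudV is inactive.
Required activator RudV is absent, so *kulB* is not transcribed.
So KulB is not produced.
Ornithine is present, so KepV is active.
With repressor KepV bound, *kosV* is not transcribed.
So KosV is not produced.
With no repressor bound, *vorJ* is transcribed.
So VorJ is produced and active.
No repressor is bound and HaxU and VorJ are active, so *ulmF* is transcribed.
→ *ulmF* is ON in B.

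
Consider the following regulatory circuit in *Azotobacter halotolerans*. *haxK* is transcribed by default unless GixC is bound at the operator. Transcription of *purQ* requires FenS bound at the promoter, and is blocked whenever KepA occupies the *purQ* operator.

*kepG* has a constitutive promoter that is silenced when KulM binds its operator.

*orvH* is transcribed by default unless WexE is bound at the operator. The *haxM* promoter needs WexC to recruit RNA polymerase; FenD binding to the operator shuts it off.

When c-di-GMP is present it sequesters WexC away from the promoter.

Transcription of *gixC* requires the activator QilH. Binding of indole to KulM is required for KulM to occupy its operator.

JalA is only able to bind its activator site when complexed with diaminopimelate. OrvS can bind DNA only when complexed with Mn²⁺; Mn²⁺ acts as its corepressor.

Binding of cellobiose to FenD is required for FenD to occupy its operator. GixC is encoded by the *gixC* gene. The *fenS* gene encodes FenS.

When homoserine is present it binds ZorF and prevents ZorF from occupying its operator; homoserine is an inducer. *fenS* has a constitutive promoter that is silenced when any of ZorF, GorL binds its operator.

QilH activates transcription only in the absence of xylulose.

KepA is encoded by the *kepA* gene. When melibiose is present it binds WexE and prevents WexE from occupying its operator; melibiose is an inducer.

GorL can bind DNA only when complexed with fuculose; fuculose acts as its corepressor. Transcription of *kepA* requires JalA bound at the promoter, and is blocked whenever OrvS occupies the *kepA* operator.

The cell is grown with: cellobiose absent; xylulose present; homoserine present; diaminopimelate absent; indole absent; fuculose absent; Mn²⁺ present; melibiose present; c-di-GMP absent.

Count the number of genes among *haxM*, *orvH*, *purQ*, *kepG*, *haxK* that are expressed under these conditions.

5

Cellobiose is absent, so FenD is inactive.
c-di-GMP is absent, so WexC is active.
No repressor is bound and WexC is active, so *haxM* is transcribed.
→ *haxM* is ON.
Melibiose is present, so WexE is inactive.
With no repressor bound, *orvH* is transcribed.
→ *orvH* is ON.
Mn²⁺ is present, so OrvS is active.
Diaminopimelate is absent, so JalA is inactive.
With repressor OrvS bound, *kepA* is not transcribed.
So KepA is not produced.
Homoserine is present, so ZorF is inactive.
Fuculose is absent, so GorL is inactive.
With no repressor bound, *fenS* is transcribed.
So FenS is produced and active.
No repressor is bound and FenS is active, so *purQ* is transcribed.
→ *purQ* is ON.
Indole is absent, so KulM is inactive.
With no repressor bound, *kepG* is transcribed.
→ *kepG* is ON.
Xylulose is present, so QilH is inactive.
Required activator QilH is absent, so *gixC* is not transcribed.
So GixC is not produced.
With no repressor bound, *haxK* is transcribed.
→ *haxK* is ON.
5 of the 5 genes are transcribed.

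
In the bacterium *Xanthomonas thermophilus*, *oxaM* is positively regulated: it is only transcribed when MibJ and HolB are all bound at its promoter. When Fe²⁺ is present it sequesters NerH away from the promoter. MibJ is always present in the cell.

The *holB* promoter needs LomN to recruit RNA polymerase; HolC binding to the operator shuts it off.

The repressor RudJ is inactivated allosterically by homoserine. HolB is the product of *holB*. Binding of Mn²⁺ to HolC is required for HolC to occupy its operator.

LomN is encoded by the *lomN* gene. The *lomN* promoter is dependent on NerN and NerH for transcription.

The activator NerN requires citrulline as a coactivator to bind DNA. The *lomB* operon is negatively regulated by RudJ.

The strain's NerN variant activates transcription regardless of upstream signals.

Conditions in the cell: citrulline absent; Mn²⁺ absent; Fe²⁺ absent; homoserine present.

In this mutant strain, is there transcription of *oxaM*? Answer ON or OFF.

ON

MibJ is produced constitutively and is active.
Mn²⁺ is absent, so HolC is inactive.
NerN is constitutively active in this strain.
Fe²⁺ is absent, so NerH is active.
No repressor is bound and NerN and NerH are active, so *lomN* is transcribed.
So LomN is produced and active.
No repressor is bound and LomN is active, so *holB* is transcribed.
So HolB is produced and active.
No repressor is bound and MibJ and HolB are active, so *oxaM* is transcribed.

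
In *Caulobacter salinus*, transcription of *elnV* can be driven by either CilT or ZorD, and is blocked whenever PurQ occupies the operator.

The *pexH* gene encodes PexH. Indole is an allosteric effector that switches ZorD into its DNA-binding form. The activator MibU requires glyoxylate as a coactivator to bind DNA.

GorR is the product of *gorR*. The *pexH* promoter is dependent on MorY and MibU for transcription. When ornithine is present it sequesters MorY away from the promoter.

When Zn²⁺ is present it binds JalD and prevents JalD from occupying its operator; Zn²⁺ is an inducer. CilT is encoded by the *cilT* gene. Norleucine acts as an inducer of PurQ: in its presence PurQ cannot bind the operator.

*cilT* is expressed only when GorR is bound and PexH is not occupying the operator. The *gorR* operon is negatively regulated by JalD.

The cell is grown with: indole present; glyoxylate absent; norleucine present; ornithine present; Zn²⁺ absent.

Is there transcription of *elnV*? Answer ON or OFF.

Zn²⁺ is absent, so JalD is active.
With repressor JalD bound, *gorR* is not transcribed.
So GorR is not produced.
Ornithine is present, so MorY is inactive.
Glyoxylate is absent, so MibU is inactive.
Required activator MorY is absent, so *pexH* is not transcribed.
So PexH is not produced.
Required activator GorR is absent, so *cilT* is not transcribed.
So CilT is not produced.
Norleucine is present, so PurQ is inactive.
Indole is present, so ZorD is active.
Activator ZorD is present, so *elnV* is transcribed.

ON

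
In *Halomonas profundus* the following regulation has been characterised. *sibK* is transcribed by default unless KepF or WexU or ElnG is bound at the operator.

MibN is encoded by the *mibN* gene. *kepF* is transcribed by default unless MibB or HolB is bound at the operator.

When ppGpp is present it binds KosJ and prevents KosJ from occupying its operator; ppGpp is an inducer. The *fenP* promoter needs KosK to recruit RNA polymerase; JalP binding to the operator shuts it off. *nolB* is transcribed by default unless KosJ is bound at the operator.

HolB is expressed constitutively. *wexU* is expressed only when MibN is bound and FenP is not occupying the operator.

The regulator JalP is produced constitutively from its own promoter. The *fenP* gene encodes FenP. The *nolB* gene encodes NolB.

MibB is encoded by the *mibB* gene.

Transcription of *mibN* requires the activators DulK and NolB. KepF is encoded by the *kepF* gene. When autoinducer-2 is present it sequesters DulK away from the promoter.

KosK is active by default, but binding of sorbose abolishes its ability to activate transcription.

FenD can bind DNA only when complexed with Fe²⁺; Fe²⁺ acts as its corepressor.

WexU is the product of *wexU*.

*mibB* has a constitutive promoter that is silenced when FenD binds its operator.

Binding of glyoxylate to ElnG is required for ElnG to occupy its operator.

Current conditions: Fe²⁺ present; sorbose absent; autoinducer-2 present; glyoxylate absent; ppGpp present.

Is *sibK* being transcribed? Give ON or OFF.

Fe²⁺ is present, so FenD is active.
With repressor FenD bound, *mibB* is not transcribed.
So MibB is not produced.
HolB is produced constitutively and is active.
With repressor HolB bound, *kepF* is not transcribed.
So KepF is not produced.
Autoinducer-2 is present, so DulK is inactive.
ppGpp is present, so KosJ is inactive.
With no repressor bound, *nolB* is transcribed.
So NolB is produced and active.
Required activator DulK is absent, so *mibN* is not transcribed.
So MibN is not produced.
Sorbose is absent, so KosK is active.
JalP is produced constitutively and is active.
With repressor JalP bound, *fenP* is not transcribed.
So FenP is not produced.
Required activator MibN is absent, so *wexU* is not transcribed.
So WexU is not produced.
Glyoxylate is absent, so ElnG is inactive.
With no repressor bound, *sibK* is transcribed.

ON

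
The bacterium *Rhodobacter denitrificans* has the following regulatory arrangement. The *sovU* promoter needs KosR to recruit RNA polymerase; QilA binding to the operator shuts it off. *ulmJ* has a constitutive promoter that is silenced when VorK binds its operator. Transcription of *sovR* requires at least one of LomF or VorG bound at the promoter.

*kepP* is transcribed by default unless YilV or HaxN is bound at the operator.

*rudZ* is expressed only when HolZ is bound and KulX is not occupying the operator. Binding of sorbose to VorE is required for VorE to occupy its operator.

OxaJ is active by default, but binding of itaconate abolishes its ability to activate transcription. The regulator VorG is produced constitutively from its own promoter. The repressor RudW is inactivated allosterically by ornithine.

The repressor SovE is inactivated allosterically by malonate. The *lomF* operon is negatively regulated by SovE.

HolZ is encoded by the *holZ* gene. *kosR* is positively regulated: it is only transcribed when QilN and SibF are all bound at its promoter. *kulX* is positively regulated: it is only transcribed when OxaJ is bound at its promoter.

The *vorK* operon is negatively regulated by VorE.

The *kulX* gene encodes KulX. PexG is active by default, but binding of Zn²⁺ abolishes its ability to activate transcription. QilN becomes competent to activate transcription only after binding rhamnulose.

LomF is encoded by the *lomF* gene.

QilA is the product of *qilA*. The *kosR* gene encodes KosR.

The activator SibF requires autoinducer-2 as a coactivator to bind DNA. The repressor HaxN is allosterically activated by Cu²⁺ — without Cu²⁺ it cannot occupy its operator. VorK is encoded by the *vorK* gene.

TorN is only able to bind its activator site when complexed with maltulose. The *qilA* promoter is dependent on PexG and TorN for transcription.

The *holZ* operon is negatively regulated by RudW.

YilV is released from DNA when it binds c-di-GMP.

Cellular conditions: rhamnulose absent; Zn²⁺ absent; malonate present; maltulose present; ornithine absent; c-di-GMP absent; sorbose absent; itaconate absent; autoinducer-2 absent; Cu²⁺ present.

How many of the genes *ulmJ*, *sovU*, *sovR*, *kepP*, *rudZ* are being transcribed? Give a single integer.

Sorbose is absent, so VorE is inactive.
With no repressor bound, *vorK* is transcribed.
So VorK is produced and active.
With repressor VorK bound, *ulmJ* is not transcribed.
→ *ulmJ* is OFF.
Zn²⁺ is absent, so PexG is active.
Maltulose is present, so TorN is active.
No repressor is bound and PexG and TorN are active, so *qilA* is transcribed.
So QilA is produced and active.
Rhamnulose is absent, so QilN is inactive.
Autoinducer-2 is absent, so SibF is inactive.
Required activator QilN is absent, so *kosR* is not transcribed.
So KosR is not produced.
With repressor QilA bound, *sovU* is not transcribed.
→ *sovU* is OFF.
Malonate is present, so SovE is inactive.
With no repressor bound, *lomF* is transcribed.
So LomF is produced and active.
VorG is produced constitutively and is active.
Activator LomF is present, so *sovR* is transcribed.
→ *sovR* is ON.
c-di-GMP is absent, so YilV is active.
Cu²⁺ is present, so HaxN is active.
With repressor YilV bound, *kepP* is not transcribed.
→ *kepP* is OFF.
Ornithine is absent, so RudW is active.
With repressor RudW bound, *holZ* is not transcribed.
So HolZ is not produced.
Itaconate is absent, so OxaJ is active.
No repressor is bound and OxaJ is active, so *kulX* is transcribed.
So KulX is produced and active.
With repressor KulX bound, *rudZ* is not transcribed.
→ *rudZ* is OFF.
1 of the 5 genes is transcribed.

1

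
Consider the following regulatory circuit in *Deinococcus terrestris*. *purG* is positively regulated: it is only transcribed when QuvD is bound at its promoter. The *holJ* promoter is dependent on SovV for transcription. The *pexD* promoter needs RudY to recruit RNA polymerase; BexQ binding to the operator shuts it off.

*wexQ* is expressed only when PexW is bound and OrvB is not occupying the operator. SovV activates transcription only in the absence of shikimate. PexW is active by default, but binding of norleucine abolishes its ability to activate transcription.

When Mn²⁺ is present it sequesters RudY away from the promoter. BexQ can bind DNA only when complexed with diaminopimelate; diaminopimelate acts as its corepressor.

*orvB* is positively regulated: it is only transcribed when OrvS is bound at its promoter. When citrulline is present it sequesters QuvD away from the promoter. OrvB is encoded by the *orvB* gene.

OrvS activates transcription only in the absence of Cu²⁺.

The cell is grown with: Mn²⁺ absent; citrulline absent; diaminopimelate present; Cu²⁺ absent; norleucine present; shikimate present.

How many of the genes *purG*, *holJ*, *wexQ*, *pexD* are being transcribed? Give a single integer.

Citrulline is absent, so QuvD is active.
No repressor is bound and QuvD is active, so *purG* is transcribed.
→ *purG* is ON.
Shikimate is present, so SovV is inactive.
Required activator SovV is absent, so *holJ* is not transcribed.
→ *holJ* is OFF.
Norleucine is present, so PexW is inactive.
Cu²⁺ is absent, so OrvS is active.
No repressor is bound and OrvS is active, so *orvB* is transcribed.
So OrvB is produced and active.
With repressor OrvB bound, *wexQ* is not transcribed.
→ *wexQ* is OFF.
Diaminopimelate is present, so BexQ is active.
Mn²⁺ is absent, so RudY is active.
With repressor BexQ bound, *pexD* is not transcribed.
→ *pexD* is OFF.
1 of the 4 genes is transcribed.

1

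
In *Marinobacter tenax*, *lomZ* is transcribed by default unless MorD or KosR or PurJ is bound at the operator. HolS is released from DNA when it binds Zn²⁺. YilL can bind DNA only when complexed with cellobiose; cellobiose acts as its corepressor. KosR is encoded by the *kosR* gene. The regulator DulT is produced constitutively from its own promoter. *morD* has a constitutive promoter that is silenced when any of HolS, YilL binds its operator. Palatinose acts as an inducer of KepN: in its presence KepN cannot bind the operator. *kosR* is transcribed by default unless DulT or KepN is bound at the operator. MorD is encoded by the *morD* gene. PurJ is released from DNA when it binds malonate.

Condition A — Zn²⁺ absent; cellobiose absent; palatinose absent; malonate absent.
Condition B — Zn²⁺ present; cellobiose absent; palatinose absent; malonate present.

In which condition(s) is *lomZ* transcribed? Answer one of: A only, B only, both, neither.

neither

Condition A:
Zn²⁺ is absent, so HolS is active.
Cellobiose is absent, so YilL is inactive.
With repressor HolS bound, *morD* is not transcribed.
So MorD is not produced.
DulT is produced constitutively and is active.
Palatinose is absent, so KepN is active.
With repressor DulT bound, *kosR* is not transcribed.
So KosR is not produced.
Malonate is absent, so PurJ is active.
With repressor PurJ bound, *lomZ* is not transcribed.
→ *lomZ* is OFF in A.
Condition B:
Zn²⁺ is present, so HolS is inactive.
Cellobiose is absent, so YilL is inactive.
With no repressor bound, *morD* is transcribed.
So MorD is produced and active.
DulT is produced constitutively and is active.
Palatinose is absent, so KepN is active.
With repressor DulT bound, *kosR* is not transcribed.
So KosR is not produced.
Malonate is present, so PurJ is inactive.
With repressor MorD bound, *lomZ* is not transcribed.
→ *lomZ* is OFF in B.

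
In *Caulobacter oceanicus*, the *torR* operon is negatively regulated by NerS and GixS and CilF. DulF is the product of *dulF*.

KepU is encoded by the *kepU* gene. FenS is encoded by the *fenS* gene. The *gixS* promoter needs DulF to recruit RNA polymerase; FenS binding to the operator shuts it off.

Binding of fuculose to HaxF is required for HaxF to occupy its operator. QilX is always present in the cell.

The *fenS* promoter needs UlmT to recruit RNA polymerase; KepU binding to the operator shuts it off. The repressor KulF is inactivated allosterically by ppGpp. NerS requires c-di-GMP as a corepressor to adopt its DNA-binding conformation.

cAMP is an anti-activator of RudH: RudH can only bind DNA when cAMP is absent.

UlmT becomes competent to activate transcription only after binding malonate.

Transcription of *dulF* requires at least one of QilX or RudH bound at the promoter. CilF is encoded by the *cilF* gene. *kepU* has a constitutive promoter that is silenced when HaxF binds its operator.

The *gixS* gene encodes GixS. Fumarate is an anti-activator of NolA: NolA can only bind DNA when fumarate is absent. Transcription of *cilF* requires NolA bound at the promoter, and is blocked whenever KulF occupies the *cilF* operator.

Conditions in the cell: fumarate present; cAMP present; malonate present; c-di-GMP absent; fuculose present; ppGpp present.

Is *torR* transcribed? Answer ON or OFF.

ON

c-di-GMP is absent, so NerS is inactive.
Malonate is present, so UlmT is active.
Fuculose is present, so HaxF is active.
With repressor HaxF bound, *kepU* is not transcribed.
So KepU is not produced.
No repressor is bound and UlmT is active, so *fenS* is transcribed.
So FenS is produced and active.
QilX is produced constitutively and is active.
cAMP is present, so RudH is inactive.
Activator QilX is present, so *dulF* is transcribed.
So DulF is produced and active.
With repressor FenS bound, *gixS* is not transcribed.
So GixS is not produced.
Fumarate is present, so NolA is inactive.
ppGpp is present, so KulF is inactive.
Required activator NolA is absent, so *cilF* is not transcribed.
So CilF is not produced.
With no repressor bound, *torR* is transcribed.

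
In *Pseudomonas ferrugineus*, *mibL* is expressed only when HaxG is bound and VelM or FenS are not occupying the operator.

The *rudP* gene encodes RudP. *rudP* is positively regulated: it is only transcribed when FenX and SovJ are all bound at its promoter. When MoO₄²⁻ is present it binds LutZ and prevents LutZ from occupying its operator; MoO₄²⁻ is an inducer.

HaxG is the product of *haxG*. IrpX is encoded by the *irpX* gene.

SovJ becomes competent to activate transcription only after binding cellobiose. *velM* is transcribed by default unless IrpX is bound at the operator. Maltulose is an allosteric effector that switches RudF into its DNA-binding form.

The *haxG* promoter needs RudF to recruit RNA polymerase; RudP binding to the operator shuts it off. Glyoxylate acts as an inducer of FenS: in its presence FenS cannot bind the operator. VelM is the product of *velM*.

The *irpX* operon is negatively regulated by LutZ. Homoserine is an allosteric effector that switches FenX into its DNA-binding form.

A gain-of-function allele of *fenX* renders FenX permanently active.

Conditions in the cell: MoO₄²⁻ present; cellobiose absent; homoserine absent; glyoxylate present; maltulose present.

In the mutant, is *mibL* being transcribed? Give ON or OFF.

ON

Maltulose is present, so RudF is active.
FenX is constitutively active in this strain.
Cellobiose is absent, so SovJ is inactive.
Required activator SovJ is absent, so *rudP* is not transcribed.
So RudP is not produced.
No repressor is bound and RudF is active, so *haxG* is transcribed.
So HaxG is produced and active.
MoO₄²⁻ is present, so LutZ is inactive.
With no repressor bound, *irpX* is transcribed.
So IrpX is produced and active.
With repressor IrpX bound, *velM* is not transcribed.
So VelM is not produced.
Glyoxylate is present, so FenS is inactive.
No repressor is bound and HaxG is active, so *mibL* is transcribed.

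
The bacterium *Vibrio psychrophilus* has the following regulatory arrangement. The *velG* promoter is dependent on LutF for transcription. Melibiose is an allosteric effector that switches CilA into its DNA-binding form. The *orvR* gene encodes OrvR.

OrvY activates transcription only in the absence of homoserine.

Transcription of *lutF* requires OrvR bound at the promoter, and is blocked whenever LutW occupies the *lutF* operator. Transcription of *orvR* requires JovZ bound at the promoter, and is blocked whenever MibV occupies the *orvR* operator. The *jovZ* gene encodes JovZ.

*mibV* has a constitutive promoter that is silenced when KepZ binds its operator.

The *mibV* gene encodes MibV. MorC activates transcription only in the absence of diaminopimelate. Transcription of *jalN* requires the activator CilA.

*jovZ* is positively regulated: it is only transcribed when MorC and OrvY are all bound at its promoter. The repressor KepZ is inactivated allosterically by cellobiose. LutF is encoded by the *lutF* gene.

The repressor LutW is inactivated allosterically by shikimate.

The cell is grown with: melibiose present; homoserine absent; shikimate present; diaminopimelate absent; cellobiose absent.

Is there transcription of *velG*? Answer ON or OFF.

Diaminopimelate is absent, so MorC is active.
Homoserine is absent, so OrvY is active.
No repressor is bound and MorC and OrvY are active, so *jovZ* is transcribed.
So JovZ is produced and active.
Cellobiose is absent, so KepZ is active.
With repressor KepZ bound, *mibV* is not transcribed.
So MibV is not produced.
No repressor is bound and JovZ is active, so *orvR* is transcribed.
So OrvR is produced and active.
Shikimate is present, so LutW is inactive.
No repressor is bound and OrvR is active, so *lutF* is transcribed.
So LutF is produced and active.
No repressor is bound and LutF is active, so *velG* is transcribed.

ON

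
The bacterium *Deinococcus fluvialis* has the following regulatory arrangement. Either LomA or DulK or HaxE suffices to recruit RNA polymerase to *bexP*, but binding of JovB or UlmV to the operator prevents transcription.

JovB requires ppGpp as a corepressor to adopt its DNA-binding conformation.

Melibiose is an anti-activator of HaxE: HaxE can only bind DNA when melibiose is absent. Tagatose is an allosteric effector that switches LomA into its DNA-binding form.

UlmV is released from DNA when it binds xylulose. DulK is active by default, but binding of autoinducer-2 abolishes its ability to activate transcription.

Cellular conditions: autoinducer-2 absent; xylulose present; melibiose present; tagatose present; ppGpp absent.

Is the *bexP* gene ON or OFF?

ppGpp is absent, so JovB is inactive.
Xylulose is present, so UlmV is inactive.
Tagatose is present, so LomA is active.
Autoinducer-2 is absent, so DulK is active.
Melibiose is present, so HaxE is inactive.
Activator LomA is present, so *bexP* is transcribed.

ON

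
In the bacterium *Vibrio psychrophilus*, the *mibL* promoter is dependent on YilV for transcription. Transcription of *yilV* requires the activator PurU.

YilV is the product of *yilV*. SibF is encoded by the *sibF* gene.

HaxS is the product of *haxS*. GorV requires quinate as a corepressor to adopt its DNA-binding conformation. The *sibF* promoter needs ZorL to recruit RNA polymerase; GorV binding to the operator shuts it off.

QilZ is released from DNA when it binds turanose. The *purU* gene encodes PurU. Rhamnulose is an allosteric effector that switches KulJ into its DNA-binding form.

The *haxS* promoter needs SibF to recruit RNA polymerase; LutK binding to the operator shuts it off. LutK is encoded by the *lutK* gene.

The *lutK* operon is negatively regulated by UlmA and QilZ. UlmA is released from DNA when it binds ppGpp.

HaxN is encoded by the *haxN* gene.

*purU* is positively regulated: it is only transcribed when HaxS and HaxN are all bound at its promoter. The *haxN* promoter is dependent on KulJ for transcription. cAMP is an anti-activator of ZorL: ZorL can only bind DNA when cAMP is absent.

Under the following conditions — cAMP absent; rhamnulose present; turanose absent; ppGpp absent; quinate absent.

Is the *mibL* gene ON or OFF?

ppGpp is absent, so UlmA is active.
Turanose is absent, so QilZ is active.
With repressor UlmA bound, *lutK* is not transcribed.
So LutK is not produced.
cAMP is absent, so ZorL is active.
Quinate is absent, so GorV is inactive.
No repressor is bound and ZorL is active, so *sibF* is transcribed.
So SibF is produced and active.
No repressor is bound and SibF is active, so *haxS* is transcribed.
So HaxS is produced and active.
Rhamnulose is present, so KulJ is active.
No repressor is bound and KulJ is active, so *haxN* is transcribed.
So HaxN is produced and active.
No repressor is bound and HaxS and HaxN are active, so *purU* is transcribed.
So PurU is produced and active.
No repressor is bound and PurU is active, so *yilV* is transcribed.
So YilV is produced and active.
No repressor is bound and YilV is active, so *mibL* is transcribed.

ON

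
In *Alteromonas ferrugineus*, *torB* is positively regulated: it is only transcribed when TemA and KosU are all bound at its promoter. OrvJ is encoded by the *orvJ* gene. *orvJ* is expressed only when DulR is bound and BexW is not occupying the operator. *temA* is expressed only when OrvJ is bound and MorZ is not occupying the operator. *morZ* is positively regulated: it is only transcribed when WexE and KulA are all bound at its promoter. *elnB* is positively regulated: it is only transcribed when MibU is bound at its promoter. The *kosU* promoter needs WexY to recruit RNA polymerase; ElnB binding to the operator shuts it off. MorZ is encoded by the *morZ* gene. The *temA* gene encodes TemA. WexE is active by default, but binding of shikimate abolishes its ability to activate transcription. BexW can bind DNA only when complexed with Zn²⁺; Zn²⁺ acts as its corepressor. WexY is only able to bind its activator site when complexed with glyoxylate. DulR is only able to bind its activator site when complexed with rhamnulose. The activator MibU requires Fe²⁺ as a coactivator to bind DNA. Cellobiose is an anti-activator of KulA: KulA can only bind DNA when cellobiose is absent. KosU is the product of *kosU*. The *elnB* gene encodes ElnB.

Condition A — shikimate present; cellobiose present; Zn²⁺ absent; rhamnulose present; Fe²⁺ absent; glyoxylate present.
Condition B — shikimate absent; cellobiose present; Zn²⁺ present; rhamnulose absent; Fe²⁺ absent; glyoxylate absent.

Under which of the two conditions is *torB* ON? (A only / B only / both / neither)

A only

Condition A:
Shikimate is present, so WexE is inactive.
Cellobiose is present, so KulA is inactive.
Required activator WexE is absent, so *morZ* is not transcribed.
So MorZ is not produced.
Zn²⁺ is absent, so BexW is inactive.
Rhamnulose is present, so DulR is active.
No repressor is bound and DulR is active, so *orvJ* is transcribed.
So OrvJ is produced and active.
No repressor is bound and OrvJ is active, so *temA* is transcribed.
So TemA is produced and active.
Fe²⁺ is absent, so MibU is inactive.
Required activator MibU is absent, so *elnB* is not transcribed.
So ElnB is not produced.
Glyoxylate is present, so WexY is active.
No repressor is bound and WexY is active, so *kosU* is transcribed.
So KosU is produced and active.
No repressor is bound and TemA and KosU are active, so *torB* is transcribed.
→ *torB* is ON in A.
Condition B:
Shikimate is absent, so WexE is active.
Cellobiose is present, so KulA is inactive.
Required activator KulA is absent, so *morZ* is not transcribed.
So MorZ is not produced.
Zn²⁺ is present, so BexW is active.
Rhamnulose is absent, so DulR is inactive.
With repressor BexW bound, *orvJ* is not transcribed.
So OrvJ is not produced.
Required activator OrvJ is absent, so *temA* is not transcribed.
So TemA is not produced.
Fe²⁺ is absent, so MibU is inactive.
Required activator MibU is absent, so *elnB* is not transcribed.
So ElnB is not produced.
Glyoxylate is absent, so WexY is inactive.
Required activator WexY is absent, so *kosU* is not transcribed.
So KosU is not produced.
Required activator TemA is absent, so *torB* is not transcribed.
→ *torB* is OFF in B.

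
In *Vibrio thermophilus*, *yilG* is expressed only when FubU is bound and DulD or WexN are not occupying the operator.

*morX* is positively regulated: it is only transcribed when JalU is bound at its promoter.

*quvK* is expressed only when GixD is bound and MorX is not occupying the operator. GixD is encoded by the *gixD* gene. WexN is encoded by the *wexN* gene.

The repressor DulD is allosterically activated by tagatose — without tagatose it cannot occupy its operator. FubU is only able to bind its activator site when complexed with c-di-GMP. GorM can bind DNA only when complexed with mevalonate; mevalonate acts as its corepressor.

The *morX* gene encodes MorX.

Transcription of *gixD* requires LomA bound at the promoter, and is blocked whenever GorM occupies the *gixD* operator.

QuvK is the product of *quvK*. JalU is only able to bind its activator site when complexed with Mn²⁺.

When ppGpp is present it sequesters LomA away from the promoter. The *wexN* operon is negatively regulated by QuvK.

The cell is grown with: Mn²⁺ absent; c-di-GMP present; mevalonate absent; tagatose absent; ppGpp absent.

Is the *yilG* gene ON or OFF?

Tagatose is absent, so DulD is inactive.
ppGpp is absent, so LomA is active.
Mevalonate is absent, so GorM is inactive.
No repressor is bound and LomA is active, so *gixD* is transcribed.
So GixD is produced and active.
Mn²⁺ is absent, so JalU is inactive.
Required activator JalU is absent, so *morX* is not transcribed.
So MorX is not produced.
No repressor is bound and GixD is active, so *quvK* is transcribed.
So QuvK is produced and active.
With repressor QuvK bound, *wexN* is not transcribed.
So WexN is not produced.
c-di-GMP is present, so FubU is active.
No repressor is bound and FubU is active, so *yilG* is transcribed.

ON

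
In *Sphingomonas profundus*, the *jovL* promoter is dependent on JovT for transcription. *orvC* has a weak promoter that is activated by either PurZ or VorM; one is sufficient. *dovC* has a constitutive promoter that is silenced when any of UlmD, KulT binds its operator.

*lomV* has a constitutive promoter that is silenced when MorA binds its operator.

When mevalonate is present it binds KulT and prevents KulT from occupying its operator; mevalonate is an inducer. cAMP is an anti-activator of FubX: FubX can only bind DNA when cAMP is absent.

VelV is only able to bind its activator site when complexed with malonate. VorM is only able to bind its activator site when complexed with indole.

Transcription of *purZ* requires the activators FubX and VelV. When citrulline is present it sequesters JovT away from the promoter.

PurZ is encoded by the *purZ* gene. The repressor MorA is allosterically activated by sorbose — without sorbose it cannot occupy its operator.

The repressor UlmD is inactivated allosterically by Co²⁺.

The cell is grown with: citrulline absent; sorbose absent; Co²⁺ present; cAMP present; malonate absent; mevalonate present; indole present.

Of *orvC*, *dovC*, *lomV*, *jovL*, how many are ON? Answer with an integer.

4

cAMP is present, so FubX is inactive.
Malonate is absent, so VelV is inactive.
Required activator FubX is absent, so *purZ* is not transcribed.
So PurZ is not produced.
Indole is present, so VorM is active.
Activator VorM is present, so *orvC* is transcribed.
→ *orvC* is ON.
Co²⁺ is present, so UlmD is inactive.
Mevalonate is present, so KulT is inactive.
With no repressor bound, *dovC* is transcribed.
→ *dovC* is ON.
Sorbose is absent, so MorA is inactive.
With no repressor bound, *lomV* is transcribed.
→ *lomV* is ON.
Citrulline is absent, so JovT is active.
No repressor is bound and JovT is active, so *jovL* is transcribed.
→ *jovL* is ON.
4 of the 4 genes are transcribed.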